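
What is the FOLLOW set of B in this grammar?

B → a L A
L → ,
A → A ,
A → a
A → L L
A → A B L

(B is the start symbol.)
{ $, ',' }

B is the start symbol, so $ ∈ FOLLOW(B).
In A → A B L: B is followed by L, add FIRST(L) \ {ε} = { ',' }

Taking the union: FOLLOW(B) = { $, ',' }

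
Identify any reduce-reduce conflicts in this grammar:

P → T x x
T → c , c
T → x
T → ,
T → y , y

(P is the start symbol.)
No reduce-reduce conflicts

Augment with P' → P and build the canonical LR(0) collection (I0 = CLOSURE({[P' → . P]}), then GOTO on every symbol after a dot until no new states appear). It has 13 states:
  I0: { [P → . T x x], [P' → . P], [T → . ,], [T → . c , c], [T → . x], [T → . y , y] }  — shift
  I1: { [T → , .] }  — reduce
  I2: { [P' → P .] }  — accept
  I3: { [P → T . x x] }  — shift
  I4: { [T → c . , c] }  — shift
  I5: { [T → x .] }  — reduce
  I6: { [T → y . , y] }  — shift
  I7: { [T → y , . y] }  — shift
  I8: { [T → y , y .] }  — reduce
  I9: { [T → c , . c] }  — shift
  I10: { [T → c , c .] }  — reduce
  I11: { [P → T x . x] }  — shift
  I12: { [P → T x x .] }  — reduce

No state contains more than one complete item.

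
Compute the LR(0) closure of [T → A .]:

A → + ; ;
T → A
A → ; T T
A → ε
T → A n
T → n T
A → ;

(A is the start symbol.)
To compute CLOSURE, for each item [A → α.Bβ] where B is a non-terminal, add [B → .γ] for all productions B → γ; repeat for the newly added items until nothing changes.

Start with: [T → A .]
The dot is at the end, so nothing is added.

CLOSURE = { [T → A .] }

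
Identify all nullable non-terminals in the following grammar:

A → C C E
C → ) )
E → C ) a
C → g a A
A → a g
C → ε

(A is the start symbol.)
{ 'C' }

A non-terminal is nullable if it can derive ε (the empty string): either it has an ε-production, or it has a production whose right-hand side consists entirely of nullable non-terminals.

ε-productions: C → ε
So C is immediately nullable.
No further non-terminal can be added: every production for the remaining non-terminals contains a terminal or a non-nullable non-terminal.
Nullable = { 'C' }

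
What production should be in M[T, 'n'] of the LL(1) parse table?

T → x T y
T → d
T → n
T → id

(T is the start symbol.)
To find M[T, 'n'], we find productions for T where 'n' is in the predict set (PREDICT(N → α) = (FIRST(α) \ {ε}) ∪ (FOLLOW(N) if α ⇒* ε)).

T → x T y: PREDICT = { 'x' }
T → d: PREDICT = { 'd' }
T → n: PREDICT = { 'n' }
  'n' is in predict set, so this production goes in M[T, 'n']
T → id: PREDICT = { 'id' }

M[T, 'n'] = T → n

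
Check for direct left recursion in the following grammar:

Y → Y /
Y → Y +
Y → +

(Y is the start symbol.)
Yes, Y is left-recursive

Y → Y /: LEFT RECURSIVE (starts with Y)
Y → Y +: LEFT RECURSIVE (starts with Y)
Y → +: starts with '+'

The grammar has direct left recursion on: Y.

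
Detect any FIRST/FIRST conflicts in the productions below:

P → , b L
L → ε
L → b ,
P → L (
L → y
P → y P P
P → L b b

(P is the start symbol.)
A FIRST/FIRST conflict occurs when two productions N → α and N → β for the same non-terminal have FIRST(α) ∩ FIRST(β) ≠ ∅ (with ε ∈ FIRST of a nullable right-hand side, so two nullable alternatives also conflict).

FIRST sets of the non-terminals at (or reachable through a nullable prefix from) the front of some alternative:
  FIRST(L) = { 'b', 'y', ε }

Productions for P:
  P → , b L: FIRST = { ',' }
  P → L (: FIRST = { '(', 'b', 'y' }
  P → y P P: FIRST = { 'y' }
  P → L b b: FIRST = { 'b', 'y' }
Productions for L:
  L → ε: FIRST = { ε }
  L → b ,: FIRST = { 'b' }
  L → y: FIRST = { 'y' }

Conflict for P: P → L ( and P → y P P
  Overlap: { 'y' }
Conflict for P: P → L ( and P → L b b
  Overlap: { 'b', 'y' }
Conflict for P: P → y P P and P → L b b
  Overlap: { 'y' }

Answer: Yes. P → L '(' / P → y P P on { 'y' }; P → L '(' / P → L b b on { 'b', 'y' }; P → y P P / P → L b b on { 'y' }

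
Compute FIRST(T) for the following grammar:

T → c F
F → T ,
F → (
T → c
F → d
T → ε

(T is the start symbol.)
To compute FIRST(T), examine every production with T on the left-hand side, reading each right-hand side left to right until a non-nullable symbol is reached.

From T → c F:
  - c is a terminal: add 'c' and stop
From T → c:
  - c is a terminal: add 'c' and stop
From T → ε:
  - ε-production, so ε ∈ FIRST(T)

Collecting: FIRST(T) = { 'c', ε }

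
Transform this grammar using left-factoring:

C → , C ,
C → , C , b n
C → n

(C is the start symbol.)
C → , C , C'
C' → ε
C' → b n
C → n

Left-factoring transforms A → αβ₁ | αβ₂ into A → αA' and A' → β₁ | β₂
(α is the longest common prefix among the alternatives). Repeat until
no nonterminal has two alternatives with a common prefix.

Round 1: C has alternatives sharing prefix ', C ,'. Introduce C': C → , C , C'
  Add: C' → ε
  Add: C' → b n

No remaining common prefixes — done.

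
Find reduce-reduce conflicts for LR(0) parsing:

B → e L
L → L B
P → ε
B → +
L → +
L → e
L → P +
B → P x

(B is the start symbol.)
Augment with B' → B and build the canonical LR(0) collection (I0 = CLOSURE({[B' → . B]}), then GOTO on every symbol after a dot until no new states appear). It has 12 states:
  I0: { [B → . +], [B → . P x], [B → . e L], [B' → . B], [P → .] }  — shift, reduce
  I1: { [B → + .] }  — reduce
  I2: { [B' → B .] }  — accept
  I3: { [B → P . x] }  — shift
  I4: { [B → e . L], [L → . +], [L → . L B], [L → . P +], [L → . e], [P → .] }  — shift, reduce
  I5: { [L → + .] }  — reduce
  I6: { [B → . +], [B → . P x], [B → . e L], [B → e L .], [L → L . B], [P → .] }  — shift, 2 reduces
  I7: { [L → P . +] }  — shift
  I8: { [L → e .] }  — reduce
  I9: { [L → P + .] }  — reduce
  I10: { [L → L B .] }  — reduce
  I11: { [B → P x .] }  — reduce

I6 contains complete items [B → e L .], [P → .] — reduce-reduce conflict.

Answer: Yes — I6: [B → e L .] vs [P → .]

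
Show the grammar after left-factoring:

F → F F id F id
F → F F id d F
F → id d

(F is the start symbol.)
Left-factoring transforms A → αβ₁ | αβ₂ into A → αA' and A' → β₁ | β₂
(α is the longest common prefix among the alternatives). Repeat until
no nonterminal has two alternatives with a common prefix.

Round 1: F has alternatives sharing prefix 'F F id'. Introduce F': F → F F id F'
  Add: F' → F id
  Add: F' → d F

No remaining common prefixes — done.

Resulting grammar:
F → F F id F'
F' → F id
F' → d F
F → id d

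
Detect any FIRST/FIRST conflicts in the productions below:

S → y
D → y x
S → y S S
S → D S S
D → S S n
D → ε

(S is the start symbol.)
A FIRST/FIRST conflict occurs when two productions N → α and N → β for the same non-terminal have FIRST(α) ∩ FIRST(β) ≠ ∅ (with ε ∈ FIRST of a nullable right-hand side, so two nullable alternatives also conflict).

FIRST sets of the non-terminals at (or reachable through a nullable prefix from) the front of some alternative:
  FIRST(D) = { 'y', ε }
  FIRST(S) = { 'y' }

Productions for S:
  S → y: FIRST = { 'y' }
  S → y S S: FIRST = { 'y' }
  S → D S S: FIRST = { 'y' }
Productions for D:
  D → y x: FIRST = { 'y' }
  D → S S n: FIRST = { 'y' }
  D → ε: FIRST = { ε }

Conflict for S: S → y and S → y S S
  Overlap: { 'y' }
Conflict for S: S → y and S → D S S
  Overlap: { 'y' }
Conflict for S: S → y S S and S → D S S
  Overlap: { 'y' }
Conflict for D: D → y x and D → S S n
  Overlap: { 'y' }

Answer: Yes. S → y / S → y S S on { 'y' }; S → y / S → D S S on { 'y' }; S → y S S / S → D S S on { 'y' }; D → y x / D → S S n on { 'y' }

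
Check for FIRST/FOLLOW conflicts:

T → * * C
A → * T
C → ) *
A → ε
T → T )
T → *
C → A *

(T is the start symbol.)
A FIRST/FOLLOW conflict occurs when a non-terminal N has a nullable alternative N → β (β ⇒* ε) and another alternative N → α with FIRST(α) ∩ FOLLOW(N) ≠ ∅: on such a lookahead the parser cannot decide between expanding α and letting N vanish via β.

Nullable non-terminals: A.

A: nullable alternative(s) A → ε; FOLLOW(A) = { '*' }
  A → * T: FIRST \ {ε} = { '*' } — overlaps FOLLOW(A) on { '*' }: CONFLICT
  A → ε: FIRST \ {ε} = { } — this is the only nullable alternative, skip

C, T have no nullable alternative, so no FIRST/FOLLOW check is needed there.

So the grammar has 1 FIRST/FOLLOW conflict (marked CONFLICT above).

Answer: Yes. A → '*' T with FOLLOW(A) on { '*' }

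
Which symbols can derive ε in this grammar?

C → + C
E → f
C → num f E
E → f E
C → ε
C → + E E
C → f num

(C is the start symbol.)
A non-terminal is nullable if it can derive ε (the empty string): either it has an ε-production, or it has a production whose right-hand side consists entirely of nullable non-terminals.

ε-productions: C → ε
So C is immediately nullable.
No further non-terminal can be added: every production for the remaining non-terminals contains a terminal or a non-nullable non-terminal.
Nullable = { 'C' }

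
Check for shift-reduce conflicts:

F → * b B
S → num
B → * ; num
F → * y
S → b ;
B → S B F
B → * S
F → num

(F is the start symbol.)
No shift-reduce conflicts

Augment with F' → F and build the canonical LR(0) collection (I0 = CLOSURE({[F' → . F]}), then GOTO on every symbol after a dot until no new states appear). It has 17 states:
  I0: { [F → . * b B], [F → . * y], [F → . num], [F' → . F] }  — shift
  I1: { [F → * . b B], [F → * . y] }  — shift
  I2: { [F' → F .] }  — accept
  I3: { [F → num .] }  — reduce
  I4: { [B → . * ; num], [B → . * S], [B → . S B F], [F → * b . B], [S → . b ;], [S → . num] }  — shift
  I5: { [F → * y .] }  — reduce
  I6: { [B → * . ; num], [B → * . S], [S → . b ;], [S → . num] }  — shift
  I7: { [F → * b B .] }  — reduce
  I8: { [B → . * ; num], [B → . * S], [B → . S B F], [B → S . B F], [S → . b ;], [S → . num] }  — shift
  I9: { [S → b . ;] }  — shift
  I10: { [S → num .] }  — reduce
  I11: { [S → b ; .] }  — reduce
  I12: { [B → S B . F], [F → . * b B], [F → . * y], [F → . num] }  — shift
  I13: { [B → S B F .] }  — reduce
  I14: { [B → * ; . num] }  — shift
  I15: { [B → * S .] }  — reduce
  I16: { [B → * ; num .] }  — reduce

No state contains both a complete item and a shift item.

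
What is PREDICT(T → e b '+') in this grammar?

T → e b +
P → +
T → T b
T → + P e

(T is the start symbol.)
{ 'e' }

PREDICT(T → e b '+') = (FIRST(RHS) \ {ε}) ∪ (FOLLOW(T) if ε ∈ FIRST(RHS), i.e. RHS ⇒* ε)
FIRST(e b '+') = { 'e' }
ε ∉ FIRST(e b '+'), so FOLLOW(T) is not added.
PREDICT(T → e b '+') = { 'e' }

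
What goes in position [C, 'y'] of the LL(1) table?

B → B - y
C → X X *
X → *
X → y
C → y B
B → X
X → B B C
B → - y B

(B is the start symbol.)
C → X X *, C → y B

To find M[C, 'y'], we find productions for C where 'y' is in the predict set (PREDICT(N → α) = (FIRST(α) \ {ε}) ∪ (FOLLOW(N) if α ⇒* ε)).

Relevant sets:
  FIRST(X) = { '*', '-', 'y' }

C → X X *: PREDICT = { '*', '-', 'y' }
  'y' is in predict set, so this production goes in M[C, 'y']
C → y B: PREDICT = { 'y' }
  'y' is in predict set, so this production goes in M[C, 'y']

M[C, 'y'] = C → X X *, C → y B  (a multiply-defined cell — the grammar is not LL(1))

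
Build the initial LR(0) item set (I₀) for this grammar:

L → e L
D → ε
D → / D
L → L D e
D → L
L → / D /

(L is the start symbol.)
{ [L → . / D /], [L → . L D e], [L → . e L], [L' → . L] }

First, augment the grammar with L' → L
I₀ = CLOSURE({ [L' → . L] }):
  [L' → . L] has the dot before L: add [L → . e L], [L → . L D e], [L → . / D /]
No further items can be added.

I₀ = { [L → . / D /], [L → . L D e], [L → . e L], [L' → . L] }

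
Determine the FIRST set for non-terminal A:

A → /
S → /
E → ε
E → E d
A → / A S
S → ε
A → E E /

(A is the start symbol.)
To compute FIRST(A), examine every production with A on the left-hand side, reading each right-hand side left to right until a non-nullable symbol is reached.

FIRST sets of the other non-terminals involved (by the same procedure, iterated to a fixed point):
  FIRST(E) = { 'd', ε }

From A → /:
  - '/' is a terminal: add '/' and stop
From A → / A S:
  - '/' is a terminal: add '/' and stop
From A → E E /:
  - E is a non-terminal: add FIRST(E) \ {ε} = { 'd' }
    E is nullable, so continue to the next symbol
  - E is a non-terminal: add FIRST(E) \ {ε} = { 'd' }
    E is nullable, so continue to the next symbol
  - '/' is a terminal: add '/' and stop

Collecting: FIRST(A) = { '/', 'd' }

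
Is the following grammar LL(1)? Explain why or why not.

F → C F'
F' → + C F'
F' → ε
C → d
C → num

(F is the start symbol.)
A grammar is LL(1) if for each non-terminal N with multiple productions, the predict sets of those productions are pairwise disjoint, where PREDICT(N → α) = (FIRST(α) \ {ε}) ∪ (FOLLOW(N) if α ⇒* ε).

Relevant sets:
  FOLLOW(F') = { $ }

For F':
  PREDICT(F' → '+' C F') = { '+' }
  PREDICT(F' → ε) = { $ }
For C:
  PREDICT(C → d) = { 'd' }
  PREDICT(C → num) = { 'num' }
F has a single production, so nothing to check there.

All predict sets are disjoint. The grammar IS LL(1).

Answer: Yes, the grammar is LL(1).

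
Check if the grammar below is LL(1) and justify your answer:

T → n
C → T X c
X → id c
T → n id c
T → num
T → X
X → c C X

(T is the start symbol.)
No. Predict set conflict for T: { 'n' }

Relevant sets:
  FIRST(X) = { 'c', 'id' }

For T:
  PREDICT(T → n) = { 'n' }
  PREDICT(T → n id c) = { 'n' }
  PREDICT(T → num) = { 'num' }
  PREDICT(T → X) = { 'c', 'id' }
For X:
  PREDICT(X → id c) = { 'id' }
  PREDICT(X → c C X) = { 'c' }
C has a single production, so nothing to check there.

Conflict found: Predict set conflict for T: { 'n' }
The grammar is NOT LL(1).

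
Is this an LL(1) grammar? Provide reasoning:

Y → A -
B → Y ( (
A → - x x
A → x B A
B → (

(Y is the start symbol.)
Relevant sets:
  FIRST(Y) = { '-', 'x' }

For B:
  PREDICT(B → Y '(' '(') = { '-', 'x' }
  PREDICT(B → '(') = { '(' }
For A:
  PREDICT(A → '-' x x) = { '-' }
  PREDICT(A → x B A) = { 'x' }
Y has a single production, so nothing to check there.

All predict sets are disjoint. The grammar IS LL(1).

Answer: Yes, the grammar is LL(1).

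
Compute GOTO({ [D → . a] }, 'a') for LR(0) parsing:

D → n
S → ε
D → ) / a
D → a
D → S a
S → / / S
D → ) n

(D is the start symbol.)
GOTO(I, 'a') = CLOSURE({ [A → αX.β] : [A → α.Xβ] ∈ I, X = 'a' })

Items with dot before 'a', with the dot advanced:
  [D → . a] → [D → a .]
Closure adds nothing (no advanced item has the dot before a non-terminal).

GOTO = { [D → a .] }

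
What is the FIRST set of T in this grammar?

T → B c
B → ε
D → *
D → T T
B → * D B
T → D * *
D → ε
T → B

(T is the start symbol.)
{ '*', 'c', ε }

To compute FIRST(T), examine every production with T on the left-hand side, reading each right-hand side left to right until a non-nullable symbol is reached.

FIRST sets of the other non-terminals involved (by the same procedure, iterated to a fixed point):
  FIRST(B) = { '*', ε }
  FIRST(D) = { '*', 'c', ε }

From T → B c:
  - B is a non-terminal: add FIRST(B) \ {ε} = { '*' }
    B is nullable, so continue to the next symbol
  - c is a terminal: add 'c' and stop
From T → D * *:
  - D is a non-terminal: add FIRST(D) \ {ε} = { '*', 'c' }
    D is nullable, so continue to the next symbol
  - '*' is a terminal: add '*' and stop
From T → B:
  - B is a non-terminal: add FIRST(B) \ {ε} = { '*' }
    B is nullable and nothing follows, so the whole right-hand side can vanish: ε ∈ FIRST(T)

Collecting: FIRST(T) = { '*', 'c', ε }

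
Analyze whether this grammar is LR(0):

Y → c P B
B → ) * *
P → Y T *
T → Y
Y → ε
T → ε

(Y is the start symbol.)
No. Shift-reduce conflict between [Y → .] and [Y → . c P B]

Augment with Y' → Y and build the canonical LR(0) collection (I0 = CLOSURE({[Y' → . Y]}), then GOTO on every symbol after a dot until no new states appear). It has 12 states:
  I0: { [Y → . c P B], [Y → .], [Y' → . Y] }  — shift, reduce
  I1: { [Y' → Y .] }  — accept
  I2: { [P → . Y T *], [Y → . c P B], [Y → .], [Y → c . P B] }  — shift, reduce
  I3: { [B → . ) * *], [Y → c P . B] }  — shift
  I4: { [P → Y . T *], [T → . Y], [T → .], [Y → . c P B], [Y → .] }  — shift, 2 reduces
  I5: { [P → Y T . *] }  — shift
  I6: { [T → Y .] }  — reduce
  I7: { [P → Y T * .] }  — reduce
  I8: { [B → ) . * *] }  — shift
  I9: { [Y → c P B .] }  — reduce
  I10: { [B → ) * . *] }  — shift
  I11: { [B → ) * * .] }  — reduce

Conflict in state I0:
  Shift-reduce conflict between [Y → .] and [Y → . c P B]
So the grammar is NOT LR(0).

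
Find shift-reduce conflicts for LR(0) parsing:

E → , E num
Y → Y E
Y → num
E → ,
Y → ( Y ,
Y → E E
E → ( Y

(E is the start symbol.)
Yes — I2: [E → , .] vs [E → . ( Y]; I8: [E → ( Y .] vs [E → . ( Y]; I12: [E → ( Y .] vs [E → . ( Y]; I13: [E → , .] vs [E → . ( Y]

Augment with E' → E and build the canonical LR(0) collection (I0 = CLOSURE({[E' → . E]}), then GOTO on every symbol after a dot until no new states appear). It has 14 states:
  I0: { [E → . ( Y], [E → . , E num], [E → . ,], [E' → . E] }  — shift
  I1: { [E → ( . Y], [E → . ( Y], [E → . , E num], [E → . ,], [Y → . ( Y ,], [Y → . E E], [Y → . Y E], [Y → . num] }  — shift
  I2: { [E → , . E num], [E → , .], [E → . ( Y], [E → . , E num], [E → . ,] }  — shift, reduce
  I3: { [E' → E .] }  — accept
  I4: { [E → , E . num] }  — shift
  I5: { [E → , E num .] }  — reduce
  I6: { [E → ( . Y], [E → . ( Y], [E → . , E num], [E → . ,], [Y → ( . Y ,], [Y → . ( Y ,], [Y → . E E], [Y → . Y E], [Y → . num] }  — shift
  I7: { [E → . ( Y], [E → . , E num], [E → . ,], [Y → E . E] }  — shift
  I8: { [E → ( Y .], [E → . ( Y], [E → . , E num], [E → . ,], [Y → Y . E] }  — shift, reduce
  I9: { [Y → num .] }  — reduce
  I10: { [Y → Y E .] }  — reduce
  I11: { [Y → E E .] }  — reduce
  I12: { [E → ( Y .], [E → . ( Y], [E → . , E num], [E → . ,], [Y → ( Y . ,], [Y → Y . E] }  — shift, reduce
  I13: { [E → , . E num], [E → , .], [E → . ( Y], [E → . , E num], [E → . ,], [Y → ( Y , .] }  — shift, 2 reduces

I2 contains reduce item [E → , .] and shift items [E → . ( Y], [E → . ,], [E → . , E num] — shift-reduce conflict.
I8 contains reduce item [E → ( Y .] and shift items [E → . ( Y], [E → . ,], [E → . , E num] — shift-reduce conflict.
I12 contains reduce item [E → ( Y .] and shift items [E → . ( Y], [E → . ,], [E → . , E num], [Y → ( Y . ,] — shift-reduce conflict.
I13 contains reduce items [E → , .], [Y → ( Y , .] and shift items [E → . ( Y], [E → . ,], [E → . , E num] — shift-reduce conflict.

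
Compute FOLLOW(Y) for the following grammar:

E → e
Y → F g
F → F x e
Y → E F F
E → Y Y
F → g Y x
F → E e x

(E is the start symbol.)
{ $, 'e', 'g', 'x' }

To compute FOLLOW(Y), find every occurrence of Y on a right-hand side N → α Y β: add FIRST(β) \ {ε}, and if β is empty or nullable also add FOLLOW(N). Iterate to a fixed point.

In E → Y Y: Y is followed by Y, add FIRST(Y) \ {ε} = { 'e', 'g' }
In E → Y Y: Y is at the end, add FOLLOW(E)
In F → g Y x: Y is followed by x, add FIRST(x) \ {ε} = { 'x' }

The FOLLOW sets referred to above (computed the same way, to a fixed point):
  FOLLOW(E) = { $, 'e', 'g' }

Taking the union: FOLLOW(Y) = { $, 'e', 'g', 'x' }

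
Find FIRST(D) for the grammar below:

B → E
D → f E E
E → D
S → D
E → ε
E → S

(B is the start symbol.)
To compute FIRST(D), examine every production with D on the left-hand side, reading each right-hand side left to right until a non-nullable symbol is reached.

From D → f E E:
  - f is a terminal: add 'f' and stop

Collecting: FIRST(D) = { 'f' }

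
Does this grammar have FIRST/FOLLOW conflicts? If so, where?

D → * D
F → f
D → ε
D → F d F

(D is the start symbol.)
A FIRST/FOLLOW conflict occurs when a non-terminal N has a nullable alternative N → β (β ⇒* ε) and another alternative N → α with FIRST(α) ∩ FOLLOW(N) ≠ ∅: on such a lookahead the parser cannot decide between expanding α and letting N vanish via β.

Nullable non-terminals: D.
FIRST sets used below: FIRST(F) = { 'f' }

D: nullable alternative(s) D → ε; FOLLOW(D) = { $ }
  D → * D: FIRST \ {ε} = { '*' } — disjoint from FOLLOW(D)
  D → ε: FIRST \ {ε} = { } — this is the only nullable alternative, skip
  D → F d F: FIRST \ {ε} = { 'f' } — disjoint from FOLLOW(D)

F has no nullable alternative, so no FIRST/FOLLOW check is needed there.

No FIRST/FOLLOW conflicts found.

Answer: No FIRST/FOLLOW conflicts.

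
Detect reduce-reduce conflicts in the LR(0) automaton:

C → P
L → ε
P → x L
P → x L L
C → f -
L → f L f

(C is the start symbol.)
Yes — I5: [L → .] vs [P → x L .]

A reduce-reduce conflict occurs when an LR(0) state has two complete items [A → α .] and [B → β .] — both call for a reduction, and with no lookahead the parser cannot choose between them.

Augment with C' → C and build the canonical LR(0) collection (I0 = CLOSURE({[C' → . C]}), then GOTO on every symbol after a dot until no new states appear). It has 11 states:
  I0: { [C → . P], [C → . f -], [C' → . C], [P → . x L L], [P → . x L] }  — shift
  I1: { [C' → C .] }  — accept
  I2: { [C → P .] }  — reduce
  I3: { [C → f . -] }  — shift
  I4: { [L → . f L f], [L → .], [P → x . L L], [P → x . L] }  — shift, reduce
  I5: { [L → . f L f], [L → .], [P → x L . L], [P → x L .] }  — shift, 2 reduces
  I6: { [L → . f L f], [L → .], [L → f . L f] }  — shift, reduce
  I7: { [L → f L . f] }  — shift
  I8: { [L → f L f .] }  — reduce
  I9: { [P → x L L .] }  — reduce
  I10: { [C → f - .] }  — reduce

I5 contains complete items [L → .], [P → x L .] — reduce-reduce conflict.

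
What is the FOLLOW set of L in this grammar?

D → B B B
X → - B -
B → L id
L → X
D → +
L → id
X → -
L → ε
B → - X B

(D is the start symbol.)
In B → L id: L is followed by id, add FIRST(id) \ {ε} = { 'id' }

Taking the union: FOLLOW(L) = { 'id' }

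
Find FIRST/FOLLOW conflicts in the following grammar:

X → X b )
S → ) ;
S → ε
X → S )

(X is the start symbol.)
Yes. S → ')' ';' with FOLLOW(S) on { ')' }

A FIRST/FOLLOW conflict occurs when a non-terminal N has a nullable alternative N → β (β ⇒* ε) and another alternative N → α with FIRST(α) ∩ FOLLOW(N) ≠ ∅: on such a lookahead the parser cannot decide between expanding α and letting N vanish via β.

Nullable non-terminals: S.

S: nullable alternative(s) S → ε; FOLLOW(S) = { ')' }
  S → ) ;: FIRST \ {ε} = { ')' } — overlaps FOLLOW(S) on { ')' }: CONFLICT
  S → ε: FIRST \ {ε} = { } — this is the only nullable alternative, skip

X has no nullable alternative, so no FIRST/FOLLOW check is needed there.

So the grammar has 1 FIRST/FOLLOW conflict (marked CONFLICT above).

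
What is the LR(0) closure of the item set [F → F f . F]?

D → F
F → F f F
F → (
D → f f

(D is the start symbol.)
{ [F → . (], [F → . F f F], [F → F f . F] }

To compute CLOSURE, for each item [A → α.Bβ] where B is a non-terminal, add [B → .γ] for all productions B → γ; repeat for the newly added items until nothing changes.

Start with: [F → F f . F]
  [F → F f . F] has the dot before F: add [F → . F f F], [F → . (]
No further items can be added.

CLOSURE = { [F → . (], [F → . F f F], [F → F f . F] }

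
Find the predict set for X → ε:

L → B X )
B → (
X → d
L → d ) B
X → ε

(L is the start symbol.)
PREDICT(X → ε) = (FIRST(RHS) \ {ε}) ∪ (FOLLOW(X) if ε ∈ FIRST(RHS), i.e. RHS ⇒* ε)
The right-hand side is ε (FIRST(ε) = { ε }), so the predict set is FOLLOW(X) = { ')' }
PREDICT(X → ε) = { ')' }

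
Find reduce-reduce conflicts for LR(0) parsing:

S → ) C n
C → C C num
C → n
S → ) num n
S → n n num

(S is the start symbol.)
Yes — I11: [C → n .] vs [S → ) C n .]

A reduce-reduce conflict occurs when an LR(0) state has two complete items [A → α .] and [B → β .] — both call for a reduction, and with no lookahead the parser cannot choose between them.

Augment with S' → S and build the canonical LR(0) collection (I0 = CLOSURE({[S' → . S]}), then GOTO on every symbol after a dot until no new states appear). It has 13 states:
  I0: { [S → . ) C n], [S → . ) num n], [S → . n n num], [S' → . S] }  — shift
  I1: { [C → . C C num], [C → . n], [S → ) . C n], [S → ) . num n] }  — shift
  I2: { [S' → S .] }  — accept
  I3: { [S → n . n num] }  — shift
  I4: { [S → n n . num] }  — shift
  I5: { [S → n n num .] }  — reduce
  I6: { [C → . C C num], [C → . n], [C → C . C num], [S → ) C . n] }  — shift
  I7: { [C → n .] }  — reduce
  I8: { [S → ) num . n] }  — shift
  I9: { [S → ) num n .] }  — reduce
  I10: { [C → . C C num], [C → . n], [C → C . C num], [C → C C . num] }  — shift
  I11: { [C → n .], [S → ) C n .] }  — 2 reduces
  I12: { [C → C C num .] }  — reduce

I11 contains complete items [C → n .], [S → ) C n .] — reduce-reduce conflict.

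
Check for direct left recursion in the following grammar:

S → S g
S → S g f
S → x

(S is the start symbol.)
Direct left recursion occurs when N → N α for some non-terminal N (the right-hand side begins with the left-hand side itself).

S → S g: LEFT RECURSIVE (starts with S)
S → S g f: LEFT RECURSIVE (starts with S)
S → x: starts with x

The grammar has direct left recursion on: S.

Answer: Yes, S is left-recursive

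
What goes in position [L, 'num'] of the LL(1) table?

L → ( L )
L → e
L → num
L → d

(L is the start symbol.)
To find M[L, 'num'], we find productions for L where 'num' is in the predict set (PREDICT(N → α) = (FIRST(α) \ {ε}) ∪ (FOLLOW(N) if α ⇒* ε)).

L → ( L ): PREDICT = { '(' }
L → e: PREDICT = { 'e' }
L → num: PREDICT = { 'num' }
  'num' is in predict set, so this production goes in M[L, 'num']
L → d: PREDICT = { 'd' }

M[L, 'num'] = L → num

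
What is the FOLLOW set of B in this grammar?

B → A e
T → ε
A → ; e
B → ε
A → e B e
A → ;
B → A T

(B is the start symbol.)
B is the start symbol, so $ ∈ FOLLOW(B).
In A → e B e: B is followed by e, add FIRST(e) \ {ε} = { 'e' }

Taking the union: FOLLOW(B) = { $, 'e' }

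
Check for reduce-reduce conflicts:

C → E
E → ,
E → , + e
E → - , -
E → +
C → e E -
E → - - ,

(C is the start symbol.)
A reduce-reduce conflict occurs when an LR(0) state has two complete items [A → α .] and [B → β .] — both call for a reduction, and with no lookahead the parser cannot choose between them.

Augment with C' → C and build the canonical LR(0) collection (I0 = CLOSURE({[C' → . C]}), then GOTO on every symbol after a dot until no new states appear). It has 15 states:
  I0: { [C → . E], [C → . e E -], [C' → . C], [E → . +], [E → . , + e], [E → . ,], [E → . - , -], [E → . - - ,] }  — shift
  I1: { [E → + .] }  — reduce
  I2: { [E → , . + e], [E → , .] }  — shift, reduce
  I3: { [E → - . , -], [E → - . - ,] }  — shift
  I4: { [C' → C .] }  — accept
  I5: { [C → E .] }  — reduce
  I6: { [C → e . E -], [E → . +], [E → . , + e], [E → . ,], [E → . - , -], [E → . - - ,] }  — shift
  I7: { [C → e E . -] }  — shift
  I8: { [C → e E - .] }  — reduce
  I9: { [E → - , . -] }  — shift
  I10: { [E → - - . ,] }  — shift
  I11: { [E → - - , .] }  — reduce
  I12: { [E → - , - .] }  — reduce
  I13: { [E → , + . e] }  — shift
  I14: { [E → , + e .] }  — reduce

No state contains more than one complete item.

Answer: No reduce-reduce conflicts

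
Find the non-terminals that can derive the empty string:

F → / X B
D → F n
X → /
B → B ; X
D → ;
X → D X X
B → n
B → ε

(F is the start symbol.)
{ 'B' }

ε-productions: B → ε
So B is immediately nullable.
No further non-terminal can be added: every production for the remaining non-terminals contains a terminal or a non-nullable non-terminal.
Nullable = { 'B' }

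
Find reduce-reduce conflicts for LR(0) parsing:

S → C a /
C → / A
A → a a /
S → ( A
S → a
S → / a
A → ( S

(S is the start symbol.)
Augment with S' → S and build the canonical LR(0) collection (I0 = CLOSURE({[S' → . S]}), then GOTO on every symbol after a dot until no new states appear). It has 16 states:
  I0: { [C → . / A], [S → . ( A], [S → . / a], [S → . C a /], [S → . a], [S' → . S] }  — shift
  I1: { [A → . ( S], [A → . a a /], [S → ( . A] }  — shift
  I2: { [A → . ( S], [A → . a a /], [C → / . A], [S → / . a] }  — shift
  I3: { [S → C . a /] }  — shift
  I4: { [S' → S .] }  — accept
  I5: { [S → a .] }  — reduce
  I6: { [S → C a . /] }  — shift
  I7: { [S → C a / .] }  — reduce
  I8: { [A → ( . S], [C → . / A], [S → . ( A], [S → . / a], [S → . C a /], [S → . a] }  — shift
  I9: { [C → / A .] }  — reduce
  I10: { [A → a . a /], [S → / a .] }  — shift, reduce
  I11: { [A → a a . /] }  — shift
  I12: { [A → a a / .] }  — reduce
  I13: { [A → ( S .] }  — reduce
  I14: { [S → ( A .] }  — reduce
  I15: { [A → a . a /] }  — shift

No state contains more than one complete item.

Answer: No reduce-reduce conflicts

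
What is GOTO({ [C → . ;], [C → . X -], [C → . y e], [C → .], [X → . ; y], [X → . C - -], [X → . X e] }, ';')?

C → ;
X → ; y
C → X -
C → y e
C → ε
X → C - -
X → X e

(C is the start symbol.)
{ [C → ; .], [X → ; . y] }

GOTO(I, ';') = CLOSURE({ [A → αX.β] : [A → α.Xβ] ∈ I, X = ';' })

Items with dot before ';', with the dot advanced:
  [C → . ;] → [C → ; .]
  [X → . ; y] → [X → ; . y]
Closure adds nothing (no advanced item has the dot before a non-terminal).

GOTO = { [C → ; .], [X → ; . y] }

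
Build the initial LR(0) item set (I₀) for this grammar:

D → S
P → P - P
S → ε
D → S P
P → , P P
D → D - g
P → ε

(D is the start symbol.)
First, augment the grammar with D' → D
I₀ = CLOSURE({ [D' → . D] }):
  [D' → . D] has the dot before D: add [D → . S], [D → . S P], [D → . D - g]
  [D → . S] has the dot before S: add [S → .]
No further items can be added.

I₀ = { [D → . D - g], [D → . S P], [D → . S], [D' → . D], [S → .] }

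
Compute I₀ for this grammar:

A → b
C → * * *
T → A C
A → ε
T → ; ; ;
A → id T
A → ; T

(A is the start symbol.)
{ [A → . ; T], [A → . b], [A → . id T], [A → .], [A' → . A] }

First, augment the grammar with A' → A
I₀ = CLOSURE({ [A' → . A] }):
  [A' → . A] has the dot before A: add [A → . b], [A → .], [A → . id T], [A → . ; T]
No further items can be added.

I₀ = { [A → . ; T], [A → . b], [A → . id T], [A → .], [A' → . A] }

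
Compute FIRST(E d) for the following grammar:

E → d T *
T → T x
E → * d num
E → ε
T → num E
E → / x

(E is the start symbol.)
{ '*', '/', 'd' }

FIRST sets of the non-terminals involved (from the grammar, by fixed-point iteration):
  FIRST(E) = { '*', '/', 'd', ε }

To compute FIRST(E d), process the symbols left to right:
Symbol E is a non-terminal. Add FIRST(E) \ {ε} = { '*', '/', 'd' }
E is nullable (ε ∈ FIRST(E)), continue to the next symbol.
Symbol d is a terminal. Add 'd' and stop.
FIRST(E d) = { '*', '/', 'd' }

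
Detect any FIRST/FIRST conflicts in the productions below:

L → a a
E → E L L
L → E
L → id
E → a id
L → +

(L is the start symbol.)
Yes. L → a a / L → E on { 'a' }; E → E L L / E → a id on { 'a' }

A FIRST/FIRST conflict occurs when two productions N → α and N → β for the same non-terminal have FIRST(α) ∩ FIRST(β) ≠ ∅ (with ε ∈ FIRST of a nullable right-hand side, so two nullable alternatives also conflict).

FIRST sets of the non-terminals at (or reachable through a nullable prefix from) the front of some alternative:
  FIRST(E) = { 'a' }

Productions for L:
  L → a a: FIRST = { 'a' }
  L → E: FIRST = { 'a' }
  L → id: FIRST = { 'id' }
  L → +: FIRST = { '+' }
Productions for E:
  E → E L L: FIRST = { 'a' }
  E → a id: FIRST = { 'a' }

Conflict for L: L → a a and L → E
  Overlap: { 'a' }
Conflict for E: E → E L L and E → a id
  Overlap: { 'a' }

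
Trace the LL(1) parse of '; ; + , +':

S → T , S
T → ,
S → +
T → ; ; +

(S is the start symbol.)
Stack is shown with the top on the left.

Stack        Input        Action
--------------------------------
S $          ; ; + , + $  output S → T , S
T , S $      ; ; + , + $  output T → ; ; +
; ; + , S $  ; ; + , + $  match ';'
; + , S $    ; + , + $    match ';'
+ , S $      + , + $      match '+'
, S $        , + $        match ','
S $          + $          output S → +
+ $          + $          match '+'
$            $            accept

The string is accepted.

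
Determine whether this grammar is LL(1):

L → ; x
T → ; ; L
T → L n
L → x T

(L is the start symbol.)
No. Predict set conflict for T: { ';' }

A grammar is LL(1) if for each non-terminal N with multiple productions, the predict sets of those productions are pairwise disjoint, where PREDICT(N → α) = (FIRST(α) \ {ε}) ∪ (FOLLOW(N) if α ⇒* ε).

Relevant sets:
  FIRST(L) = { ';', 'x' }

For L:
  PREDICT(L → ';' x) = { ';' }
  PREDICT(L → x T) = { 'x' }
For T:
  PREDICT(T → ';' ';' L) = { ';' }
  PREDICT(T → L n) = { ';', 'x' }

Conflict found: Predict set conflict for T: { ';' }
The grammar is NOT LL(1).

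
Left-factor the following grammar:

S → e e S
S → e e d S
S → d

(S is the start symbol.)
Left-factoring transforms A → αβ₁ | αβ₂ into A → αA' and A' → β₁ | β₂
(α is the longest common prefix among the alternatives). Repeat until
no nonterminal has two alternatives with a common prefix.

Round 1: S has alternatives sharing prefix 'e e'. Introduce S': S → e e S'
  Add: S' → S
  Add: S' → d S

No remaining common prefixes — done.

Resulting grammar:
S → e e S'
S' → S
S' → d S
S → d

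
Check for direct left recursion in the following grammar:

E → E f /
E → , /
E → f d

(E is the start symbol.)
Yes, E is left-recursive

Direct left recursion occurs when N → N α for some non-terminal N (the right-hand side begins with the left-hand side itself).

E → E f /: LEFT RECURSIVE (starts with E)
E → , /: starts with ','
E → f d: starts with f

The grammar has direct left recursion on: E.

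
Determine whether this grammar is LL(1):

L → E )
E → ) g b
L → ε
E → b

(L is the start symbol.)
A grammar is LL(1) if for each non-terminal N with multiple productions, the predict sets of those productions are pairwise disjoint, where PREDICT(N → α) = (FIRST(α) \ {ε}) ∪ (FOLLOW(N) if α ⇒* ε).

Relevant sets:
  FIRST(E) = { ')', 'b' }
  FOLLOW(L) = { $ }

For L:
  PREDICT(L → E ')') = { ')', 'b' }
  PREDICT(L → ε) = { $ }
For E:
  PREDICT(E → ')' g b) = { ')' }
  PREDICT(E → b) = { 'b' }

All predict sets are disjoint. The grammar IS LL(1).

Answer: Yes, the grammar is LL(1).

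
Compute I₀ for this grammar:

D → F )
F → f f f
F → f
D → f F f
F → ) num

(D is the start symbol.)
{ [D → . F )], [D → . f F f], [D' → . D], [F → . ) num], [F → . f f f], [F → . f] }

First, augment the grammar with D' → D
I₀ = CLOSURE({ [D' → . D] }):
  [D' → . D] has the dot before D: add [D → . F )], [D → . f F f]
  [D → . F )] has the dot before F: add [F → . f f f], [F → . f], [F → . ) num]
No further items can be added.

I₀ = { [D → . F )], [D → . f F f], [D' → . D], [F → . ) num], [F → . f f f], [F → . f] }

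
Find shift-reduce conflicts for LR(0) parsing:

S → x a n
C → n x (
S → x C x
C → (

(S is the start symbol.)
No shift-reduce conflicts

A shift-reduce conflict occurs when an LR(0) state has both:
  - a complete (reduce) item [A → α .] (dot at the end), and
  - a shift item [B → β . c γ] (dot before a terminal).

Augment with S' → S and build the canonical LR(0) collection (I0 = CLOSURE({[S' → . S]}), then GOTO on every symbol after a dot until no new states appear). It has 11 states:
  I0: { [S → . x C x], [S → . x a n], [S' → . S] }  — shift
  I1: { [S' → S .] }  — accept
  I2: { [C → . (], [C → . n x (], [S → x . C x], [S → x . a n] }  — shift
  I3: { [C → ( .] }  — reduce
  I4: { [S → x C . x] }  — shift
  I5: { [S → x a . n] }  — shift
  I6: { [C → n . x (] }  — shift
  I7: { [C → n x . (] }  — shift
  I8: { [C → n x ( .] }  — reduce
  I9: { [S → x a n .] }  — reduce
  I10: { [S → x C x .] }  — reduce

No state contains both a complete item and a shift item.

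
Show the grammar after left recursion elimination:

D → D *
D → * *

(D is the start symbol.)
D is directly left-recursive. The standard transformation for
  A → A α₁ | ... | A α_m | β₁ | ... | β_n
is
  A  → β₁ A' | ... | β_n A'
  A' → α₁ A' | ... | α_m A' | ε

D → * * becomes D → * * D'
D → D * becomes D' → * D'
Add D' → ε

Resulting grammar:
D → * * D'
D' → * D'
D' → ε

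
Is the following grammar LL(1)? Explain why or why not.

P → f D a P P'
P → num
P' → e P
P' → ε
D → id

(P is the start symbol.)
No. Predict set conflict for P': { 'e' }

A grammar is LL(1) if for each non-terminal N with multiple productions, the predict sets of those productions are pairwise disjoint, where PREDICT(N → α) = (FIRST(α) \ {ε}) ∪ (FOLLOW(N) if α ⇒* ε).

Relevant sets:
  FOLLOW(P') = { $, 'e' }

For P:
  PREDICT(P → f D a P P') = { 'f' }
  PREDICT(P → num) = { 'num' }
For P':
  PREDICT(P' → e P) = { 'e' }
  PREDICT(P' → ε) = { $, 'e' }
D has a single production, so nothing to check there.

Conflict found: Predict set conflict for P': { 'e' }
The grammar is NOT LL(1).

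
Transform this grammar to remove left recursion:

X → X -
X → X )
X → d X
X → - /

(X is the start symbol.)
X → d X X'
X → - / X'
X' → - X'
X' → ) X'
X' → ε

X is directly left-recursive. The standard transformation for
  A → A α₁ | ... | A α_m | β₁ | ... | β_n
is
  A  → β₁ A' | ... | β_n A'
  A' → α₁ A' | ... | α_m A' | ε

X → d X becomes X → d X X'
X → - / becomes X → - / X'
X → X - becomes X' → - X'
X → X ) becomes X' → ) X'
Add X' → ε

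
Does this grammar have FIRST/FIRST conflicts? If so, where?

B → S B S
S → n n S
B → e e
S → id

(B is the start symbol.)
No FIRST/FIRST conflicts.

A FIRST/FIRST conflict occurs when two productions N → α and N → β for the same non-terminal have FIRST(α) ∩ FIRST(β) ≠ ∅ (with ε ∈ FIRST of a nullable right-hand side, so two nullable alternatives also conflict).

FIRST sets of the non-terminals at (or reachable through a nullable prefix from) the front of some alternative:
  FIRST(S) = { 'id', 'n' }

Productions for B:
  B → S B S: FIRST = { 'id', 'n' }
  B → e e: FIRST = { 'e' }
Productions for S:
  S → n n S: FIRST = { 'n' }
  S → id: FIRST = { 'id' }

All alternatives of each non-terminal have pairwise disjoint FIRST sets.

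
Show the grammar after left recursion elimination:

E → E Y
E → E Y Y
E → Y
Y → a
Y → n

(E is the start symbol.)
E is directly left-recursive. The standard transformation for
  A → A α₁ | ... | A α_m | β₁ | ... | β_n
is
  A  → β₁ A' | ... | β_n A'
  A' → α₁ A' | ... | α_m A' | ε

E → Y becomes E → Y E'
E → E Y becomes E' → Y E'
E → E Y Y becomes E' → Y Y E'
Add E' → ε

Productions for other non-terminals are unchanged:
  Y → a
  Y → n

Resulting grammar:
E → Y E'
E' → Y E'
E' → Y Y E'
E' → ε
Y → a
Y → n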